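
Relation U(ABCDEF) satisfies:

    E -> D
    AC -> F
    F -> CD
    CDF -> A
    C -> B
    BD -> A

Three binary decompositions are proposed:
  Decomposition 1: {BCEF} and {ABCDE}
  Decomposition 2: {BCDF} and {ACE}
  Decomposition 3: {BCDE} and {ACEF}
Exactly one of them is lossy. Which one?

Decomposition 1: common = {BCE}, closure = {ABCDEF} → lossless.
Decomposition 2: common = {C}, closure = {BC} → lossy.
Decomposition 3: common = {CE}, closure = {ABCDEF} → lossless.

Decomposition 2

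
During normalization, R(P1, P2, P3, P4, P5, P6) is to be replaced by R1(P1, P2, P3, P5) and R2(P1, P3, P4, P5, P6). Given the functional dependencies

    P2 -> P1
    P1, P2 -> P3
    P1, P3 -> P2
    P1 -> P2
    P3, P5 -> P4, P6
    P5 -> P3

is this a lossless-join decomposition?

Yes

Common attributes: R1 ∩ R2 = {P1, P3, P5}.
Closure of {P1, P3, P5}: P1, P3 → P2 applies, adding P2; P3, P5 → P4, P6 applies, adding P4, P6. So (P1, P3, P5)⁺ = {P1, P2, P3, P4, P5, P6}.
This closure contains every attribute of R1, so R1 ∩ R2 → R1. The join is lossless.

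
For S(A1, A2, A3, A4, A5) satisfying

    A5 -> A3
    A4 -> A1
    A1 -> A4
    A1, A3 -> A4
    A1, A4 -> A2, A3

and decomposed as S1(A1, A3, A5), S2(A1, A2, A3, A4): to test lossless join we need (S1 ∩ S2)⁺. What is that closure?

S1 ∩ S2 = {A1, A3}.
A1 → A4 applies, adding A4
A1, A4 → A2, A3 applies, adding A2
Closure: {A1, A2, A3, A4}.

A1, A2, A3, A4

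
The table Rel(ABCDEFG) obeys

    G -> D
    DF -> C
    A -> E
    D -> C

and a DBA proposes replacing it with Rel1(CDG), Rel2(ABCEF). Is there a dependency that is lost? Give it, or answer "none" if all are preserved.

none

G → D lies within Rel1.
DF → C: restricted closure across fragments reaches C.
A → E lies within Rel2.
D → C lies within Rel1.
Every dependency is enforceable on the fragments, so the decomposition is dependency-preserving.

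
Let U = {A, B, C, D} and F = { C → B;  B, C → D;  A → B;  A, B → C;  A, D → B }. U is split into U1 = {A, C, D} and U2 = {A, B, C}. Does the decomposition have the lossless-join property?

Common attributes: U1 ∩ U2 = {A, C}.
Closure of {A, C}: C → B applies, adding B; B, C → D applies, adding D. So (A, C)⁺ = {A, B, C, D}.
This closure contains every attribute of U1, so U1 ∩ U2 → U1. The join is lossless.

Yes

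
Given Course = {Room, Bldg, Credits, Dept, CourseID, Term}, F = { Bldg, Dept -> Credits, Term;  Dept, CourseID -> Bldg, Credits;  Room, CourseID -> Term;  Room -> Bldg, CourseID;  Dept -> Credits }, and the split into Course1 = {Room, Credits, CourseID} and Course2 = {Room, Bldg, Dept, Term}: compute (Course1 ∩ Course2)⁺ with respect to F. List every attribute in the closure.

Room, Bldg, CourseID, Term

Course1 ∩ Course2 = {Room}.
Room → Bldg, CourseID applies, adding Bldg, CourseID
Room, CourseID → Term applies, adding Term
Closure: {Room, Bldg, CourseID, Term}.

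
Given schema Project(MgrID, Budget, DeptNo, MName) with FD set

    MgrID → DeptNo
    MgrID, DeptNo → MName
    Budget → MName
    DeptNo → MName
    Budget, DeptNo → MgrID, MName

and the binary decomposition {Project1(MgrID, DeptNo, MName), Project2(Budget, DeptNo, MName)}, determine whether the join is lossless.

Common attributes: Project1 ∩ Project2 = {DeptNo, MName}.
No dependency enlarges {DeptNo, MName}, so (DeptNo, MName)⁺ = {DeptNo, MName}.
The closure contains neither all of Project1 = {MgrID, DeptNo, MName} nor all of Project2 = {Budget, DeptNo, MName}, so the common attributes are not a superkey of either fragment. The join is lossy.

No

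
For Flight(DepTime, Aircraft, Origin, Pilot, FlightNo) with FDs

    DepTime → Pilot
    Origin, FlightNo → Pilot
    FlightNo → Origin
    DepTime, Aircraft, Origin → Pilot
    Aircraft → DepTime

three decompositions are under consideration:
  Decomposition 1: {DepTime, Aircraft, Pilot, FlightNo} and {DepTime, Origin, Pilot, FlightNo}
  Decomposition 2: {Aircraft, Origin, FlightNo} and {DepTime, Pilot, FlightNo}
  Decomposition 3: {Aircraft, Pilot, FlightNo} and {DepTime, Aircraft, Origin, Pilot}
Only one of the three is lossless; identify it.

Decomposition 1

Decomposition 1: common = {DepTime, Pilot, FlightNo}, closure = {DepTime, Origin, Pilot, FlightNo} → lossless.
Decomposition 2: common = {FlightNo}, closure = {Origin, Pilot, FlightNo} → lossy.
Decomposition 3: common = {Aircraft, Pilot}, closure = {DepTime, Aircraft, Pilot} → lossy.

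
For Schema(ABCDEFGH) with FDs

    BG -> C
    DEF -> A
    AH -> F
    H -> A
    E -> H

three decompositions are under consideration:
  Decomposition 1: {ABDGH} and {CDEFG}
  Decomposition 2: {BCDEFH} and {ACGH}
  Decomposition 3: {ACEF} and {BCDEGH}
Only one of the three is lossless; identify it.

Decomposition 1: common = {DG}, closure = {DG} → lossy.
Decomposition 2: common = {CH}, closure = {ACFH} → lossy.
Decomposition 3: common = {CE}, closure = {ACEFH} → lossless.

Decomposition 3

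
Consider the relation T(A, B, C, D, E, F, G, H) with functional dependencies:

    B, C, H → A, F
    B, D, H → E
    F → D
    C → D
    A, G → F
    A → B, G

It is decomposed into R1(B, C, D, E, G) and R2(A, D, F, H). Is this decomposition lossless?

Common attributes: R1 ∩ R2 = {D}.
No dependency enlarges {D}, so (D)⁺ = {D}.
The closure contains neither all of R1 = {B, C, D, E, G} nor all of R2 = {A, D, F, H}, so the common attributes are not a superkey of either fragment. The join is lossy.

No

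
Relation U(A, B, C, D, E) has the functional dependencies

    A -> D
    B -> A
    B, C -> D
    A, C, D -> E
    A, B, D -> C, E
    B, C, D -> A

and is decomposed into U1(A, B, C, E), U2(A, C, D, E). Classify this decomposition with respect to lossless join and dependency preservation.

Lossless test: (A, C, E)⁺ = {A, C, D, E}, which contains all of one fragment — lossless.
Dependency preservation: B, C → D; A, B, D → C, E; B, C, D → A are not contained in any single fragment, but the restricted closure of each left-hand side across the fragments still reaches the right-hand side; the remaining FDs each lie inside some fragment. All dependencies are preserved.

lossless and dependency-preserving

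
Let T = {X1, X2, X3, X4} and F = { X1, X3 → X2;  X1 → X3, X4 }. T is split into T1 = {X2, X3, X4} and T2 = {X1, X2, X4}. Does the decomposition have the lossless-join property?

No

Common attributes: T1 ∩ T2 = {X2, X4}.
No dependency enlarges {X2, X4}, so (X2, X4)⁺ = {X2, X4}.
The closure contains neither all of T1 = {X2, X3, X4} nor all of T2 = {X1, X2, X4}, so the common attributes are not a superkey of either fragment. The join is lossy.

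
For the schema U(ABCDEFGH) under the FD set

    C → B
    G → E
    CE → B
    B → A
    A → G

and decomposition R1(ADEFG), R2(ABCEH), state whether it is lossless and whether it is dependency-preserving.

lossy but dependency-preserving

Lossless test: (AE)⁺ = {AEG}, which is a superkey of neither fragment — lossy.
Dependency preservation: every FD's attributes lie within a single fragment, so each can be enforced locally — preserved.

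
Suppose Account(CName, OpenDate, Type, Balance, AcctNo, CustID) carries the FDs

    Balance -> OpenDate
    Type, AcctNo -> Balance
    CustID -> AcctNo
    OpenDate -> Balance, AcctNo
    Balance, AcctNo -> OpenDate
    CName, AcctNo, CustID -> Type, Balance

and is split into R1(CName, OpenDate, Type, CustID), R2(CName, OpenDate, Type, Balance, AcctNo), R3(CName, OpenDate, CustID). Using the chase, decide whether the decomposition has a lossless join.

Yes

Chase test. Columns are CName, OpenDate, Type, Balance, AcctNo, CustID; row i has aⱼ where attribute j ∈ Ri, else bᵢⱼ.
Initial tableau (one row per fragment):
  row 1: a1 a2 a3 b14 b15 a6
  row 2: a1 a2 a3 a4 a5 b26
  row 3: a1 a2 b33 b34 b35 a6
Rows 1 and 3 agree on CustID; apply CustID→AcctNo and equate their AcctNo entries.
Rows 1 and 2 agree on OpenDate; apply OpenDate→Balance, AcctNo and equate their Balance, AcctNo entries.
Rows 1 and 3 agree on OpenDate; apply OpenDate→Balance, AcctNo and equate their Balance, AcctNo entries.
Rows 1 and 3 agree on CName, AcctNo, CustID; apply CName, AcctNo, CustID→Type, Balance and equate their Type, Balance entries.
Row 1 is now all distinguished symbols — the join is lossless.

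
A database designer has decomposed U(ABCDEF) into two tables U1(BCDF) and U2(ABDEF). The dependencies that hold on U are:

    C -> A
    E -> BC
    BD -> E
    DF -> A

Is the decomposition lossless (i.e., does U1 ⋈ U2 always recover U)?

Common attributes: U1 ∩ U2 = {BDF}.
Closure of {BDF}: BD → E applies, adding E; DF → A applies, adding A; E → BC applies, adding C. So (BDF)⁺ = {ABCDEF}.
This closure contains every attribute of U1, so U1 ∩ U2 → U1. The join is lossless.

Yes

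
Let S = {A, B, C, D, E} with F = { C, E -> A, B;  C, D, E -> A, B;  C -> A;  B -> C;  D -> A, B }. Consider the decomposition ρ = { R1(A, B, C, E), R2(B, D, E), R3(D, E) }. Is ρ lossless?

Yes

Chase test. Columns are A, B, C, D, E; row i has aⱼ where attribute j ∈ Ri, else bᵢⱼ.
Initial tableau (one row per fragment):
  row 1: a1 a2 a3 b14 a5
  row 2: b21 a2 b23 a4 a5
  row 3: b31 b32 b33 a4 a5
Rows 1 and 2 agree on B; apply B→C and equate their C entries.
Rows 2 and 3 agree on D; apply D→A, B and equate their A, B entries.
Rows 1 and 2 agree on C, E; apply C, E→A, B and equate their A, B entries.
Rows 1 and 3 agree on B; apply B→C and equate their C entries.
Row 2 is now all distinguished symbols — the join is lossless.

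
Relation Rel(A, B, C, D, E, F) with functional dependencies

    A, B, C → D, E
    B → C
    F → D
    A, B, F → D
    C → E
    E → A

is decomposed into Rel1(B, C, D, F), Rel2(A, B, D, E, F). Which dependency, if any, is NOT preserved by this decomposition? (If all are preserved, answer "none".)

C → E

Check C → E: no single fragment contains all of {C, E}, and the restricted closure of {C} across the fragments never reaches {E}.
A, B, C → D, E is preserved.
B → C is preserved.
F → D is preserved.
A, B, F → D is preserved.
E → A is preserved.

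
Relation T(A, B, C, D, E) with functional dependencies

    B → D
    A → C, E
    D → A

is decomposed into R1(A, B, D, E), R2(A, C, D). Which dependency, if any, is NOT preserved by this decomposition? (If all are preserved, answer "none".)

B → D lies within R1.
A → C, E: restricted closure across fragments reaches C, E.
D → A lies within R1.
Every dependency is enforceable on the fragments, so the decomposition is dependency-preserving.

none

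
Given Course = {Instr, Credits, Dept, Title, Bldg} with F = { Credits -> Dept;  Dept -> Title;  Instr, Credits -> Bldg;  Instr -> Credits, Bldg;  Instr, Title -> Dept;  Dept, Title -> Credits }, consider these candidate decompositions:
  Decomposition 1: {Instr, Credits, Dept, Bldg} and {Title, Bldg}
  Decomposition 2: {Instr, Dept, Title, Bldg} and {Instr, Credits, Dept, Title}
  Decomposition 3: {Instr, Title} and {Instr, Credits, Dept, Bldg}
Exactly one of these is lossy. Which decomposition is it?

Decomposition 1

Decomposition 1: common = {Bldg}, closure = {Bldg} → lossy.
Decomposition 2: common = {Instr, Dept, Title}, closure = {Instr, Credits, Dept, Title, Bldg} → lossless.
Decomposition 3: common = {Instr}, closure = {Instr, Credits, Dept, Title, Bldg} → lossless.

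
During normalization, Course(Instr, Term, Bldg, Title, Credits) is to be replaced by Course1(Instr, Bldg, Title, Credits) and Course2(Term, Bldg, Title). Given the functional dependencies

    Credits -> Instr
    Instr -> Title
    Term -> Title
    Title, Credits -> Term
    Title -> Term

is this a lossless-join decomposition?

Common attributes: Course1 ∩ Course2 = {Bldg, Title}.
Closure of {Bldg, Title}: Title → Term applies, adding Term. So (Bldg, Title)⁺ = {Term, Bldg, Title}.
This closure contains every attribute of Course2, so Course1 ∩ Course2 → Course2. The join is lossless.

Yes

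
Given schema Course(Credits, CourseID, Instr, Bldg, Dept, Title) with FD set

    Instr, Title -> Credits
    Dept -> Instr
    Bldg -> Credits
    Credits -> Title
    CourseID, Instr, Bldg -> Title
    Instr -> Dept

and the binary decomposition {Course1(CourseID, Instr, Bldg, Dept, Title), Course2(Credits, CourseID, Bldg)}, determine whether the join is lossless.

Common attributes: Course1 ∩ Course2 = {CourseID, Bldg}.
Closure of {CourseID, Bldg}: Bldg → Credits applies, adding Credits; Credits → Title applies, adding Title. So (CourseID, Bldg)⁺ = {Credits, CourseID, Bldg, Title}.
This closure contains every attribute of Course2, so Course1 ∩ Course2 → Course2. The join is lossless.

Yes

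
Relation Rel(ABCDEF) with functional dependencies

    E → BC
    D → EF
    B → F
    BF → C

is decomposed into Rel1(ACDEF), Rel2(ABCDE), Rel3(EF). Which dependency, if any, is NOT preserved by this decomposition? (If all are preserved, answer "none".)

B → F

Check B → F: no single fragment contains all of {BF}, and the restricted closure of {B} across the fragments never reaches {F}.
E → BC is preserved.
D → EF is preserved.
BF → C is preserved.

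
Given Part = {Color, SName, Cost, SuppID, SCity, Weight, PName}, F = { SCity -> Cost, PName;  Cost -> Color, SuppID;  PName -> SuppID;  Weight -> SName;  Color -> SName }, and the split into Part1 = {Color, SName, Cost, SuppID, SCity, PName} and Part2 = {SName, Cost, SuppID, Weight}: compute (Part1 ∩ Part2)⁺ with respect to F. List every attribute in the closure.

Part1 ∩ Part2 = {SName, Cost, SuppID}.
Cost → Color, SuppID applies, adding Color
Closure: {Color, SName, Cost, SuppID}.

Color, SName, Cost, SuppID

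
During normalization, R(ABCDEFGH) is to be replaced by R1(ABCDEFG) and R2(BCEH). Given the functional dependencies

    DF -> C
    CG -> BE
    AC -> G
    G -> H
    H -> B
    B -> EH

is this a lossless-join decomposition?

Common attributes: R1 ∩ R2 = {BCE}.
Closure of {BCE}: B → EH applies, adding H. So (BCE)⁺ = {BCEH}.
This closure contains every attribute of R2, so R1 ∩ R2 → R2. The join is lossless.

Yes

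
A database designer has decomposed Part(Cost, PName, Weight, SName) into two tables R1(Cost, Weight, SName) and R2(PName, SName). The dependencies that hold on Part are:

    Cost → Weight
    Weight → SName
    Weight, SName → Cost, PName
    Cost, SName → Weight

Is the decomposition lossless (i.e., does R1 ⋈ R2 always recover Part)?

Common attributes: R1 ∩ R2 = {SName}.
No dependency enlarges {SName}, so (SName)⁺ = {SName}.
The closure contains neither all of R1 = {Cost, Weight, SName} nor all of R2 = {PName, SName}, so the common attributes are not a superkey of either fragment. The join is lossy.

No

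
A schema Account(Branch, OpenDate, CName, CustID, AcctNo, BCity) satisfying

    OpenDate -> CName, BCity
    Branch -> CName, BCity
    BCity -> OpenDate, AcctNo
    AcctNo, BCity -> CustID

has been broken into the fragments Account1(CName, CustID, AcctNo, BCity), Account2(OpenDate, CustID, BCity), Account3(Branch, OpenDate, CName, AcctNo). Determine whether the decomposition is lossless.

Chase test. Columns are Branch, OpenDate, CName, CustID, AcctNo, BCity; row i has aⱼ where attribute j ∈ Accounti, else bᵢⱼ.
Initial tableau (one row per fragment):
  row 1: b11 b12 a3 a4 a5 a6
  row 2: b21 a2 b23 a4 b25 a6
  row 3: a1 a2 a3 b34 a5 b36
Rows 2 and 3 agree on OpenDate; apply OpenDate→CName, BCity and equate their CName, BCity entries.
Rows 1 and 2 agree on BCity; apply BCity→OpenDate, AcctNo and equate their OpenDate, AcctNo entries.
Rows 1 and 3 agree on AcctNo, BCity; apply AcctNo, BCity→CustID and equate their CustID entries.
Row 3 is now all distinguished symbols — the join is lossless.

Yes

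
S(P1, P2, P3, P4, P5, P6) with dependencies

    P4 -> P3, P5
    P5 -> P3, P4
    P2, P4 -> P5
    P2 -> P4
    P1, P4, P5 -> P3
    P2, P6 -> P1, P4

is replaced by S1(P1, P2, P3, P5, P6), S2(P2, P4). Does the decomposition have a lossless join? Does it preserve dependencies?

lossless but not dependency-preserving

Lossless test: (P2)⁺ = {P2, P3, P4, P5}, which contains all of one fragment — lossless.
Dependency preservation: the restricted closure of {P4} across the fragments never reaches {P3, P5}, so P4 → P3, P5 cannot be enforced without a join — not preserved.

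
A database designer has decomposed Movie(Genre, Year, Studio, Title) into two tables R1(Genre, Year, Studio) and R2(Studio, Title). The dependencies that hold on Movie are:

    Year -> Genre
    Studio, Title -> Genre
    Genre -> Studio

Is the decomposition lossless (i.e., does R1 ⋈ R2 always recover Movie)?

No

Common attributes: R1 ∩ R2 = {Studio}.
No dependency enlarges {Studio}, so (Studio)⁺ = {Studio}.
The closure contains neither all of R1 = {Genre, Year, Studio} nor all of R2 = {Studio, Title}, so the common attributes are not a superkey of either fragment. The join is lossy.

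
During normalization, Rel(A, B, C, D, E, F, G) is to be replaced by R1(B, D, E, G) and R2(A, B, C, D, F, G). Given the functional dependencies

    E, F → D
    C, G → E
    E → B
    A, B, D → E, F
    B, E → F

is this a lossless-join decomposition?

Common attributes: R1 ∩ R2 = {B, D, G}.
No dependency enlarges {B, D, G}, so (B, D, G)⁺ = {B, D, G}.
The closure contains neither all of R1 = {B, D, E, G} nor all of R2 = {A, B, C, D, F, G}, so the common attributes are not a superkey of either fragment. The join is lossy.

No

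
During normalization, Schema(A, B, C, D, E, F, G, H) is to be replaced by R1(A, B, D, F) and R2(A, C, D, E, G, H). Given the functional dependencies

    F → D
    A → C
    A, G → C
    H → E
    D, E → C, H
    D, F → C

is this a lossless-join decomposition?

No

Common attributes: R1 ∩ R2 = {A, D}.
Closure of {A, D}: A → C applies, adding C. So (A, D)⁺ = {A, C, D}.
The closure contains neither all of R1 = {A, B, D, F} nor all of R2 = {A, C, D, E, G, H}, so the common attributes are not a superkey of either fragment. The join is lossy.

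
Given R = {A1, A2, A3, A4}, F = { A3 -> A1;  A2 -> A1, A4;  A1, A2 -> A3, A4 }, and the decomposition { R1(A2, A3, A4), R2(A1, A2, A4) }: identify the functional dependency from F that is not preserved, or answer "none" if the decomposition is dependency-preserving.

Check A3 → A1: no single fragment contains all of {A1, A3}, and the restricted closure of {A3} across the fragments never reaches {A1}.
A2 → A1, A4 is preserved.
A1, A2 → A3, A4 is preserved.

A3 -> A1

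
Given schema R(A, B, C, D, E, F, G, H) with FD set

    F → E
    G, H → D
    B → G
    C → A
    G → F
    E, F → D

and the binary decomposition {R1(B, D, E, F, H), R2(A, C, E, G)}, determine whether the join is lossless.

No

Common attributes: R1 ∩ R2 = {E}.
No dependency enlarges {E}, so (E)⁺ = {E}.
The closure contains neither all of R1 = {B, D, E, F, H} nor all of R2 = {A, C, E, G}, so the common attributes are not a superkey of either fragment. The join is lossy.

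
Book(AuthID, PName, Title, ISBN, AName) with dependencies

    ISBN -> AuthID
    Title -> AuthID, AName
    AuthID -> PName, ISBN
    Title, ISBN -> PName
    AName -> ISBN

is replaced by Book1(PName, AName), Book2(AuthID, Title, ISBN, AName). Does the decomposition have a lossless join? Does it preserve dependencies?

Lossless test: (AName)⁺ = {AuthID, PName, ISBN, AName}, which contains all of one fragment — lossless.
Dependency preservation: the restricted closure of {AuthID} across the fragments never reaches {PName, ISBN}, so AuthID → PName, ISBN cannot be enforced without a join — not preserved.

lossless but not dependency-preserving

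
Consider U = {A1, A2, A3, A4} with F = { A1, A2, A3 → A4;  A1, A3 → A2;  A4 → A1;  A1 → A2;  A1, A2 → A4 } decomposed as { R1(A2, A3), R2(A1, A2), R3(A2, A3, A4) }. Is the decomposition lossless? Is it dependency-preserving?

lossy and not dependency-preserving

Lossless test (chase): applying each FD to every pair of rows produces no changes in the tableau, so no row becomes fully distinguished — the join is lossy.
Dependency preservation: the restricted closure of {A1, A2, A3} across the fragments never reaches {A4}, so A1, A2, A3 → A4 cannot be enforced without a join — not preserved.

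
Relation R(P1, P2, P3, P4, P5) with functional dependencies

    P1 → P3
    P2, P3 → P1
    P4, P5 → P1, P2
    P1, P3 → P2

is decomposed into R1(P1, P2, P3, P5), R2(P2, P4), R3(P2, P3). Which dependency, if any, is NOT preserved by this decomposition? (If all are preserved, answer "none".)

P4, P5 → P1, P2

Check P4, P5 → P1, P2: no single fragment contains all of {P1, P2, P4, P5}, and the restricted closure of {P4, P5} across the fragments never reaches {P1, P2}.
P1 → P3 is preserved.
P2, P3 → P1 is preserved.
P1, P3 → P2 is preserved.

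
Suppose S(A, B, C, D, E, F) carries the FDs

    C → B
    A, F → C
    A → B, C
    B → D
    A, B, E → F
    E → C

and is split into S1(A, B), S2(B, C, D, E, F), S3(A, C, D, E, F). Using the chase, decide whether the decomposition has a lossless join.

Yes

Chase test. Columns are A, B, C, D, E, F; row i has aⱼ where attribute j ∈ Si, else bᵢⱼ.
Initial tableau (one row per fragment):
  row 1: a1 a2 b13 b14 b15 b16
  row 2: b21 a2 a3 a4 a5 a6
  row 3: a1 b32 a3 a4 a5 a6
Rows 2 and 3 agree on C; apply C→B and equate their B entries.
Rows 1 and 3 agree on A; apply A→B, C and equate their B, C entries.
Rows 1 and 2 agree on B; apply B→D and equate their D entries.
Row 3 is now all distinguished symbols — the join is lossless.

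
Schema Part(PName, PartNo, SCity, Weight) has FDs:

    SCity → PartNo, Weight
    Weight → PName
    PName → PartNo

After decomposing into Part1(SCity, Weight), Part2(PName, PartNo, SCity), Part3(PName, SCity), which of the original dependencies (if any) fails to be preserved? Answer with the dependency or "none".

Weight → PName

Check Weight → PName: no single fragment contains all of {PName, Weight}, and the restricted closure of {Weight} across the fragments never reaches {PName}.
SCity → PartNo, Weight is preserved.
PName → PartNo is preserved.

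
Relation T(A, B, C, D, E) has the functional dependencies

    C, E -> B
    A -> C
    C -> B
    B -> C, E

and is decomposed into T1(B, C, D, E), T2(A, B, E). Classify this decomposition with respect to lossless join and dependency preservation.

lossy but dependency-preserving

Lossless test: (B, E)⁺ = {B, C, E}, which is a superkey of neither fragment — lossy.
Dependency preservation: A → C is not contained in any single fragment, but the restricted closure of its left-hand side across the fragments still reaches the right-hand side; the remaining FDs each lie inside some fragment. All dependencies are preserved.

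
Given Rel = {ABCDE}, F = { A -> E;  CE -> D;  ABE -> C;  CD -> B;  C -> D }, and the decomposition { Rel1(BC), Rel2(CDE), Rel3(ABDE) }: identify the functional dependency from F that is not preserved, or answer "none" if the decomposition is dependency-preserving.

ABE -> C

Check ABE → C: no single fragment contains all of {ABCE}, and the restricted closure of {ABE} across the fragments never reaches {C}.
A → E is preserved.
CE → D is preserved.
CD → B is preserved.
C → D is preserved.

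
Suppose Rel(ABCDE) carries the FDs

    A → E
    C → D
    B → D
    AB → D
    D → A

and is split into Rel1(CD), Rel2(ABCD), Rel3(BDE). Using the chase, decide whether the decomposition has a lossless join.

Yes

Chase test. Columns are ABCDE; row i has aⱼ where attribute j ∈ Reli, else bᵢⱼ.
Initial tableau (one row per fragment):
  row 1: b11 b12 a3 a4 b15
  row 2: a1 a2 a3 a4 b25
  row 3: b31 a2 b33 a4 a5
Rows 1 and 2 agree on D; apply D→A and equate their A entries.
Rows 1 and 3 agree on D; apply D→A and equate their A entries.
Rows 1 and 2 agree on A; apply A→E and equate their E entries.
Rows 1 and 3 agree on A; apply A→E and equate their E entries.
Row 2 is now all distinguished symbols — the join is lossless.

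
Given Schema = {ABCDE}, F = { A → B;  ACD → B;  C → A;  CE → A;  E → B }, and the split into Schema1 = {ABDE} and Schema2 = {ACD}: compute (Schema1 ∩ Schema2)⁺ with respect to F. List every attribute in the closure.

Schema1 ∩ Schema2 = {AD}.
A → B applies, adding B
Closure: {ABD}.

ABD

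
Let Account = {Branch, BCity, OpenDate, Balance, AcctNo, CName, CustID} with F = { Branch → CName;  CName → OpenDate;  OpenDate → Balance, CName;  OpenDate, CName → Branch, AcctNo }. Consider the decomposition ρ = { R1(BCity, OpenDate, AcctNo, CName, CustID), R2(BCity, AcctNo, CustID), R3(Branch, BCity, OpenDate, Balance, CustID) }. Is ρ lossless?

Chase test. Columns are Branch, BCity, OpenDate, Balance, AcctNo, CName, CustID; row i has aⱼ where attribute j ∈ Ri, else bᵢⱼ.
Initial tableau (one row per fragment):
  row 1: b11 a2 a3 b14 a5 a6 a7
  row 2: b21 a2 b23 b24 a5 b26 a7
  row 3: a1 a2 a3 a4 b35 b36 a7
Rows 1 and 3 agree on OpenDate; apply OpenDate→Balance, CName and equate their Balance, CName entries.
Rows 1 and 3 agree on OpenDate, CName; apply OpenDate, CName→Branch, AcctNo and equate their Branch, AcctNo entries.
Row 1 is now all distinguished symbols — the join is lossless.

Yes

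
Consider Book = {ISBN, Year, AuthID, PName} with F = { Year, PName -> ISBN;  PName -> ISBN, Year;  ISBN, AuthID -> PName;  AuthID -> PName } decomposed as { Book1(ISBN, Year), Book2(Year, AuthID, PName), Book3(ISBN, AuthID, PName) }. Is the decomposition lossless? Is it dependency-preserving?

lossless and dependency-preserving

Lossless test (chase): Rows 2 and 3 agree on PName; apply PName→ISBN, Year and equate their ISBN, Year entries. Row 2 is now all distinguished symbols — the join is lossless.
Dependency preservation: Year, PName → ISBN; PName → ISBN, Year are not contained in any single fragment, but the restricted closure of each left-hand side across the fragments still reaches the right-hand side; the remaining FDs each lie inside some fragment. All dependencies are preserved.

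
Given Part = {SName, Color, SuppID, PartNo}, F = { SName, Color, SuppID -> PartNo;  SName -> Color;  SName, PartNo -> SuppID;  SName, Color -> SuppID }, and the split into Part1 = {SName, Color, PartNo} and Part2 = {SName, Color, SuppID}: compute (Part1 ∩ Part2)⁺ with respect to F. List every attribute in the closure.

Part1 ∩ Part2 = {SName, Color}.
SName, Color → SuppID applies, adding SuppID
SName, Color, SuppID → PartNo applies, adding PartNo
Closure: {SName, Color, SuppID, PartNo}.

SName, Color, SuppID, PartNo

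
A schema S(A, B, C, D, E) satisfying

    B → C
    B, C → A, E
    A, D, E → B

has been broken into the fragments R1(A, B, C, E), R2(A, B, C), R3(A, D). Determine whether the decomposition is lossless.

Chase test. Columns are A, B, C, D, E; row i has aⱼ where attribute j ∈ Ri, else bᵢⱼ.
Initial tableau (one row per fragment):
  row 1: a1 a2 a3 b14 a5
  row 2: a1 a2 a3 b24 b25
  row 3: a1 b32 b33 a4 b35
Rows 1 and 2 agree on B, C; apply B, C→A, E and equate their A, E entries.
No row becomes fully distinguished — the join is lossy.

No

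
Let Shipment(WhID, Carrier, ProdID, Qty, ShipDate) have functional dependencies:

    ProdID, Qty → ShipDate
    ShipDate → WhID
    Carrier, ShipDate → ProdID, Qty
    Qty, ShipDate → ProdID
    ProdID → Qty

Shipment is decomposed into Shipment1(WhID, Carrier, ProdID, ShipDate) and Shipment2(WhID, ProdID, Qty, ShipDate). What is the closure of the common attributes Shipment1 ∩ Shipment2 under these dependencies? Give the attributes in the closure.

WhID, ProdID, Qty, ShipDate

Shipment1 ∩ Shipment2 = {WhID, ProdID, ShipDate}.
ProdID → Qty applies, adding Qty
Closure: {WhID, ProdID, Qty, ShipDate}.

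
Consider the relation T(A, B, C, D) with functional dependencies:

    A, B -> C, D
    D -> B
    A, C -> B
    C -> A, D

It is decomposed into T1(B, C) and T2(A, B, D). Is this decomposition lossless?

Common attributes: T1 ∩ T2 = {B}.
No dependency enlarges {B}, so (B)⁺ = {B}.
The closure contains neither all of T1 = {B, C} nor all of T2 = {A, B, D}, so the common attributes are not a superkey of either fragment. The join is lossy.

No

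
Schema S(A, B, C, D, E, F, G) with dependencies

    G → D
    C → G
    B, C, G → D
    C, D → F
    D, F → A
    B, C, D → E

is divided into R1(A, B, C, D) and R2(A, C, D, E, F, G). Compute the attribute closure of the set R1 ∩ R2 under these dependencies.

R1 ∩ R2 = {A, C, D}.
C → G applies, adding G
C, D → F applies, adding F
Closure: {A, C, D, F, G}.

A, C, D, F, G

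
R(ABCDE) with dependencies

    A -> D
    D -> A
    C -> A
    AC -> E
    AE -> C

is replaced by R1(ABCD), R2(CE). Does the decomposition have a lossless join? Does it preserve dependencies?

Lossless test: (C)⁺ = {ACDE}, which contains all of one fragment — lossless.
Dependency preservation: the restricted closure of {AE} across the fragments never reaches {C}, so AE → C cannot be enforced without a join — not preserved.

lossless but not dependency-preserving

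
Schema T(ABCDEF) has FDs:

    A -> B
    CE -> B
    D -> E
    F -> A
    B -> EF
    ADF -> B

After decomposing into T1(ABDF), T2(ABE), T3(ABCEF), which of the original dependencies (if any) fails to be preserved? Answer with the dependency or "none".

Check D → E: no single fragment contains all of {DE}, and the restricted closure of {D} across the fragments never reaches {E}.
A → B is preserved.
CE → B is preserved.
F → A is preserved.
B → EF is preserved.
ADF → B is preserved.

D -> E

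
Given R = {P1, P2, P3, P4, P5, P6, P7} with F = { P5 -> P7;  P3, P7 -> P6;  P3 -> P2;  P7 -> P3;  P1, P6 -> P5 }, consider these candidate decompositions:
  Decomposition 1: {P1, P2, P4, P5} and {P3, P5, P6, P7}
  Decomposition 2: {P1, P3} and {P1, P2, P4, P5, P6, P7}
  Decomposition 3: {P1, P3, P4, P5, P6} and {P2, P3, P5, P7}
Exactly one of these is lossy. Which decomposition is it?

Decomposition 2

Decomposition 1: common = {P5}, closure = {P2, P3, P5, P6, P7} → lossless.
Decomposition 2: common = {P1}, closure = {P1} → lossy.
Decomposition 3: common = {P3, P5}, closure = {P2, P3, P5, P6, P7} → lossless.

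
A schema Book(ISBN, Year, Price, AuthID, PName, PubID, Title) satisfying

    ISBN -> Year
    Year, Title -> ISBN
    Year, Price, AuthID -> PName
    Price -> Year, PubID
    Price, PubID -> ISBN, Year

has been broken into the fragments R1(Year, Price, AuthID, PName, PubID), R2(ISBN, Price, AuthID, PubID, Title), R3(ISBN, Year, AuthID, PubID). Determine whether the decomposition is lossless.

Yes

Chase test. Columns are ISBN, Year, Price, AuthID, PName, PubID, Title; row i has aⱼ where attribute j ∈ Ri, else bᵢⱼ.
Initial tableau (one row per fragment):
  row 1: b11 a2 a3 a4 a5 a6 b17
  row 2: a1 b22 a3 a4 b25 a6 a7
  row 3: a1 a2 b33 a4 b35 a6 b37
Rows 2 and 3 agree on ISBN; apply ISBN→Year and equate their Year entries.
Rows 1 and 2 agree on Year, Price, AuthID; apply Year, Price, AuthID→PName and equate their PName entries.
Rows 1 and 2 agree on Price, PubID; apply Price, PubID→ISBN, Year and equate their ISBN, Year entries.
Row 2 is now all distinguished symbols — the join is lossless.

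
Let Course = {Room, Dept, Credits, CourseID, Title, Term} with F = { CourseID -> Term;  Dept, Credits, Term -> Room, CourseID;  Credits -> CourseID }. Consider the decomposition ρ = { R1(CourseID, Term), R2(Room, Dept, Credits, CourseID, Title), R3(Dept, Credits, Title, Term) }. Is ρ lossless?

Yes

Chase test. Columns are Room, Dept, Credits, CourseID, Title, Term; row i has aⱼ where attribute j ∈ Ri, else bᵢⱼ.
Initial tableau (one row per fragment):
  row 1: b11 b12 b13 a4 b15 a6
  row 2: a1 a2 a3 a4 a5 b26
  row 3: b31 a2 a3 b34 a5 a6
Rows 1 and 2 agree on CourseID; apply CourseID→Term and equate their Term entries.
Rows 2 and 3 agree on Dept, Credits, Term; apply Dept, Credits, Term→Room, CourseID and equate their Room, CourseID entries.
Row 2 is now all distinguished symbols — the join is lossless.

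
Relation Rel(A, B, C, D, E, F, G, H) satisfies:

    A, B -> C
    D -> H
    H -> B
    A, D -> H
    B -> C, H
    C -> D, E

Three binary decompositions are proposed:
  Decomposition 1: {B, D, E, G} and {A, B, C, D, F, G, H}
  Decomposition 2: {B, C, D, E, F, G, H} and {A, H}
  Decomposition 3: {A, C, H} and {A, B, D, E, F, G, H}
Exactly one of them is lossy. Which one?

Decomposition 1: common = {B, D, G}, closure = {B, C, D, E, G, H} → lossless.
Decomposition 2: common = {H}, closure = {B, C, D, E, H} → lossy.
Decomposition 3: common = {A, H}, closure = {A, B, C, D, E, H} → lossless.

Decomposition 2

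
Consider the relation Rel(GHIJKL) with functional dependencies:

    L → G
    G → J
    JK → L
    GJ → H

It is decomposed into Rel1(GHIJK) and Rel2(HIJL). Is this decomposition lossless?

Common attributes: Rel1 ∩ Rel2 = {HIJ}.
No dependency enlarges {HIJ}, so (HIJ)⁺ = {HIJ}.
The closure contains neither all of Rel1 = {GHIJK} nor all of Rel2 = {HIJL}, so the common attributes are not a superkey of either fragment. The join is lossy.

No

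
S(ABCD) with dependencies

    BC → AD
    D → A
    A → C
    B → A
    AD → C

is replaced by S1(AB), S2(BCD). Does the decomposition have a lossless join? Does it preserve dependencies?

lossless but not dependency-preserving

Lossless test: (B)⁺ = {ABCD}, which contains all of one fragment — lossless.
Dependency preservation: the restricted closure of {D} across the fragments never reaches {A}, so D → A cannot be enforced without a join — not preserved.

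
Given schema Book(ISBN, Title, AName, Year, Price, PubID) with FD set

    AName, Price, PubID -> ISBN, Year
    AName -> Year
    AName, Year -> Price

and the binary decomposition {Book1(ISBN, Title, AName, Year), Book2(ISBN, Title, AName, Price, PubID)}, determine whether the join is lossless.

Yes

Common attributes: Book1 ∩ Book2 = {ISBN, Title, AName}.
Closure of {ISBN, Title, AName}: AName → Year applies, adding Year; AName, Year → Price applies, adding Price. So (ISBN, Title, AName)⁺ = {ISBN, Title, AName, Year, Price}.
This closure contains every attribute of Book1, so Book1 ∩ Book2 → Book1. The join is lossless.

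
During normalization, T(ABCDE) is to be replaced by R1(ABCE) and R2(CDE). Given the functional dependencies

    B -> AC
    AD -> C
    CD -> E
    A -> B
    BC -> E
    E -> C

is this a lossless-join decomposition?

Common attributes: R1 ∩ R2 = {CE}.
No dependency enlarges {CE}, so (CE)⁺ = {CE}.
The closure contains neither all of R1 = {ABCE} nor all of R2 = {CDE}, so the common attributes are not a superkey of either fragment. The join is lossy.

No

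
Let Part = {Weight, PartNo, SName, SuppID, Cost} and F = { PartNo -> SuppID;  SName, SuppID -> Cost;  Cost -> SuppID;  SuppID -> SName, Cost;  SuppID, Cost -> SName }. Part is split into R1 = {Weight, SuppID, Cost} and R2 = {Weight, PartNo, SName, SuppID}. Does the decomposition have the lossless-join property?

Common attributes: R1 ∩ R2 = {Weight, SuppID}.
Closure of {Weight, SuppID}: SuppID → SName, Cost applies, adding SName, Cost. So (Weight, SuppID)⁺ = {Weight, SName, SuppID, Cost}.
This closure contains every attribute of R1, so R1 ∩ R2 → R1. The join is lossless.

Yes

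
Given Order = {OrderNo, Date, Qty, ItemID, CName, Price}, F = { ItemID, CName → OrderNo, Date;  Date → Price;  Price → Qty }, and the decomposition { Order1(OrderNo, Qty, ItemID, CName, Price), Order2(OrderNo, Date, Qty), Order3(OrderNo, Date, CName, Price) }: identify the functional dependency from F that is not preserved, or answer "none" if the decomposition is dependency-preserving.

Check ItemID, CName → OrderNo, Date: no single fragment contains all of {OrderNo, Date, ItemID, CName}, and the restricted closure of {ItemID, CName} across the fragments never reaches {OrderNo, Date}.
Date → Price is preserved.
Price → Qty is preserved.

ItemID, CName → OrderNo, Date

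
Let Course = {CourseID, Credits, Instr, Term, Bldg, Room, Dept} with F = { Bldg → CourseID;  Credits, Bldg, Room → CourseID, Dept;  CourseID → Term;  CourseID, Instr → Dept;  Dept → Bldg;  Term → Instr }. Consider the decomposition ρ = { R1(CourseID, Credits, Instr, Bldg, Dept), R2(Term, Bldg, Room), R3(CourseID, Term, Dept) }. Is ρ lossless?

Chase test. Columns are CourseID, Credits, Instr, Term, Bldg, Room, Dept; row i has aⱼ where attribute j ∈ Ri, else bᵢⱼ.
Initial tableau (one row per fragment):
  row 1: a1 a2 a3 b14 a5 b16 a7
  row 2: b21 b22 b23 a4 a5 a6 b27
  row 3: a1 b32 b33 a4 b35 b36 a7
Rows 1 and 2 agree on Bldg; apply Bldg→CourseID and equate their CourseID entries.
Rows 1 and 2 agree on CourseID; apply CourseID→Term and equate their Term entries.
Rows 1 and 3 agree on Dept; apply Dept→Bldg and equate their Bldg entries.
Rows 1 and 2 agree on Term; apply Term→Instr and equate their Instr entries.
Rows 1 and 3 agree on Term; apply Term→Instr and equate their Instr entries.
Rows 1 and 2 agree on CourseID, Instr; apply CourseID, Instr→Dept and equate their Dept entries.
No row becomes fully distinguished — the join is lossy.

No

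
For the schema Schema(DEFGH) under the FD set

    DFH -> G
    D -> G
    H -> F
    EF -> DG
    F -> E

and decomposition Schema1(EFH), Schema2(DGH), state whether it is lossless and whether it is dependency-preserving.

lossless but not dependency-preserving

Lossless test: (H)⁺ = {DEFGH}, which contains all of one fragment — lossless.
Dependency preservation: the restricted closure of {EF} across the fragments never reaches {DG}, so EF → DG cannot be enforced without a join — not preserved.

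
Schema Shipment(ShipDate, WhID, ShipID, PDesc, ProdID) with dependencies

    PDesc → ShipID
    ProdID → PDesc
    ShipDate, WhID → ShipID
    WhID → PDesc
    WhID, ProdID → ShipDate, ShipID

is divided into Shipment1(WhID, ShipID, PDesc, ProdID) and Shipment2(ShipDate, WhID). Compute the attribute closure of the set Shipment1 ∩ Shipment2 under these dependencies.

WhID, ShipID, PDesc

Shipment1 ∩ Shipment2 = {WhID}.
WhID → PDesc applies, adding PDesc
PDesc → ShipID applies, adding ShipID
Closure: {WhID, ShipID, PDesc}.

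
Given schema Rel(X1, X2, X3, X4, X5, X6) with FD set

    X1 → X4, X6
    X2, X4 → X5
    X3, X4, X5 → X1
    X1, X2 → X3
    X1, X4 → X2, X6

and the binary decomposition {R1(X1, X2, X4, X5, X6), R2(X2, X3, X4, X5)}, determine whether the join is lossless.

Common attributes: R1 ∩ R2 = {X2, X4, X5}.
No dependency enlarges {X2, X4, X5}, so (X2, X4, X5)⁺ = {X2, X4, X5}.
The closure contains neither all of R1 = {X1, X2, X4, X5, X6} nor all of R2 = {X2, X3, X4, X5}, so the common attributes are not a superkey of either fragment. The join is lossy.

No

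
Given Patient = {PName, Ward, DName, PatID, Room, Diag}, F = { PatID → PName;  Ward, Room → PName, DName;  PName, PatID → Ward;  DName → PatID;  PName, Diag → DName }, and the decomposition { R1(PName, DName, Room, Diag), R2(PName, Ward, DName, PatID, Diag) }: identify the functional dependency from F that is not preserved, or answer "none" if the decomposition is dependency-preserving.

Ward, Room → PName, DName

Check Ward, Room → PName, DName: no single fragment contains all of {PName, Ward, DName, Room}, and the restricted closure of {Ward, Room} across the fragments never reaches {PName, DName}.
PatID → PName is preserved.
PName, PatID → Ward is preserved.
DName → PatID is preserved.
PName, Diag → DName is preserved.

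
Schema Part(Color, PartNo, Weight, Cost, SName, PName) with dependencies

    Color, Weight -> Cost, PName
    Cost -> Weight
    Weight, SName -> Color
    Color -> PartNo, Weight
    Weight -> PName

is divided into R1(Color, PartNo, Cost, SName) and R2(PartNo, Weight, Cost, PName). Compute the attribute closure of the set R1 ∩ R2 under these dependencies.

PartNo, Weight, Cost, PName

R1 ∩ R2 = {PartNo, Cost}.
Cost → Weight applies, adding Weight
Weight → PName applies, adding PName
Closure: {PartNo, Weight, Cost, PName}.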